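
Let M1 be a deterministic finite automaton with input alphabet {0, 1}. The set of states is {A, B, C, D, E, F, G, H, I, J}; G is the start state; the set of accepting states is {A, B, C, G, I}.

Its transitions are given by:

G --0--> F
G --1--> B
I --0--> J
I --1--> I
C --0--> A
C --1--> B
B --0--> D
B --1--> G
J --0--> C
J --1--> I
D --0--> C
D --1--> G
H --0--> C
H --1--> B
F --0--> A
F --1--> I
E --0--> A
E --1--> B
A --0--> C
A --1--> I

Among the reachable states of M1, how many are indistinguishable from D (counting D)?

First remove the unreachable states {E,H}; 8 states remain.
P0 = {A,B,C,G,I} | {D,F,J}.
On input 0, block {A,B,C,G,I} splits into {B,G,I} and {A,C}.
Stable partition: {B,G,I} | {D,F,J} | {A,C} — 3 equivalence classes.
The equivalence class containing D is {D,F,J}, of size 3.

3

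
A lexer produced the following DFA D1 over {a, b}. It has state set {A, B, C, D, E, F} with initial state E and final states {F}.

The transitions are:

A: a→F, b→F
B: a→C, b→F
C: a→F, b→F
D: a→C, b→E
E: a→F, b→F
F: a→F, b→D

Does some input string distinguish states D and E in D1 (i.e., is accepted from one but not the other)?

Yes

Reachable states from the start: {C,D,E,F}. Unreachable: {A,B} — drop them.
Initial partition by acceptance: {F} | {C,D,E}.
Refine {C,D,E} on symbol a: members go to different blocks, giving {C,E} and {D}.
Stable partition: {F} | {C,E} | {D} — 3 equivalence classes.
D and E end up in different blocks, so they are distinguishable. For instance, the string 'a' is accepted from only E.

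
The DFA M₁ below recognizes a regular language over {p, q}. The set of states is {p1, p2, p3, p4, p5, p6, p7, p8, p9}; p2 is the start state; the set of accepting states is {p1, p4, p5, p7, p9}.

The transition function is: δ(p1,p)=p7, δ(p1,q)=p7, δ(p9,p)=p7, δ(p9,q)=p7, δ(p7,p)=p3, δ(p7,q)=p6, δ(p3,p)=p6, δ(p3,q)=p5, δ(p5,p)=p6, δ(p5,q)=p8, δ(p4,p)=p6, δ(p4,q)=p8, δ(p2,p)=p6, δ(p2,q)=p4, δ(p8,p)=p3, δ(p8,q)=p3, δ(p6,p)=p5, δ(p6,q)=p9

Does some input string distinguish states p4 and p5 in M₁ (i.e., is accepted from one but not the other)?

First remove the unreachable states {p1}; 8 states remain.
P0 = {p4,p5,p7,p9} | {p2,p3,p6,p8}.
On input p, block {p4,p5,p7,p9} splits into {p4,p5,p7} and {p9}.
Refine {p2,p3,p6,p8} on symbol p: members go to different blocks, giving {p2,p3,p8} and {p6}.
Refine {p4,p5,p7} on symbol p: members go to different blocks, giving {p4,p5} and {p7}.
Refine {p2,p3,p8} on symbol p: members go to different blocks, giving {p2,p3} and {p8}.
The partition is now stable with 6 blocks: {p4,p5} | {p2,p3} | {p9} | {p6} | {p7} | {p8}.
p4 and p5 lie in the same block of the stable partition, so they are equivalent — no string distinguishes them.

No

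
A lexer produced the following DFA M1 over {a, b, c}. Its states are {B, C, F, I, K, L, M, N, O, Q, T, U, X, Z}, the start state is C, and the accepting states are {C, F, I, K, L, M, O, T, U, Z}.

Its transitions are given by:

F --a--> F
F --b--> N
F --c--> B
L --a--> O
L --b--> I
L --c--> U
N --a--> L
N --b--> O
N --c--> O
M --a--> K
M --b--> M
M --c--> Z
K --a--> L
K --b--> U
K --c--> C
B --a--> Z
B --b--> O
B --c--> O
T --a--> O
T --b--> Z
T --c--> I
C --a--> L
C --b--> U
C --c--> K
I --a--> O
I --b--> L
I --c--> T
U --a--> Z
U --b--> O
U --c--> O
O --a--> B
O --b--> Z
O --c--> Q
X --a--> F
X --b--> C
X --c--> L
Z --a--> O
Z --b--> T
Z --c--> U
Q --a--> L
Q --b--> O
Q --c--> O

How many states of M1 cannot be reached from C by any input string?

BFS from C reaches {B, C, I, K, L, O, Q, T, U, Z}; the 4 state(s) F, M, N, X are never visited.

4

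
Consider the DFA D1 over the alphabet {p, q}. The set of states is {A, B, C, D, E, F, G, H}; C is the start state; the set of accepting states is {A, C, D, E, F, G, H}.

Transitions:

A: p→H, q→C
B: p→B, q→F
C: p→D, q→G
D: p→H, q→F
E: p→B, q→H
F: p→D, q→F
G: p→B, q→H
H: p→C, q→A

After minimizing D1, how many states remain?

7

States {E} cannot be reached from the start state, so discard them.
Initial partition by acceptance: {A,C,D,F,G,H} | {B}.
Refine {A,C,D,F,G,H} on symbol p: members go to different blocks, giving {A,C,D,F,H} and {G}.
Refine {A,C,D,F,H} on symbol q: members go to different blocks, giving {A,D,F,H} and {C}.
On input p, block {A,D,F,H} splits into {A,D,F} and {H}.
Split {A,D,F} by δ(·,p) → {A,D} and {F}.
Refine {A,D} on symbol q: members go to different blocks, giving {A} and {D}.
Stable partition: {A} | {B} | {G} | {C} | {H} | {F} | {D} — 7 equivalence classes.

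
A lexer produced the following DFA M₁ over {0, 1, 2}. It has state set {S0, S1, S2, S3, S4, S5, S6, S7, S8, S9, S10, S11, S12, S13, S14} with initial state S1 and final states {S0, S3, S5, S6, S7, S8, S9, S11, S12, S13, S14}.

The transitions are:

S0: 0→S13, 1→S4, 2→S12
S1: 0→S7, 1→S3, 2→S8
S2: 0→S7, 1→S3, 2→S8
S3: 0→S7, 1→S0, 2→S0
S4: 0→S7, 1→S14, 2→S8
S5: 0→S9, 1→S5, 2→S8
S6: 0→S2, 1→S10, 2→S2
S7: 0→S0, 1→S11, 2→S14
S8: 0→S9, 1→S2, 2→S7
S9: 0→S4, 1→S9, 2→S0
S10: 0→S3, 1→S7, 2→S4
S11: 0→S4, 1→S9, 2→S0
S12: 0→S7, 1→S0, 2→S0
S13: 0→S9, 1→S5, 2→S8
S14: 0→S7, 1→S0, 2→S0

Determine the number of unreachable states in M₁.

No path from S1 leads to S6, S10; the other 13 states are all reachable.

2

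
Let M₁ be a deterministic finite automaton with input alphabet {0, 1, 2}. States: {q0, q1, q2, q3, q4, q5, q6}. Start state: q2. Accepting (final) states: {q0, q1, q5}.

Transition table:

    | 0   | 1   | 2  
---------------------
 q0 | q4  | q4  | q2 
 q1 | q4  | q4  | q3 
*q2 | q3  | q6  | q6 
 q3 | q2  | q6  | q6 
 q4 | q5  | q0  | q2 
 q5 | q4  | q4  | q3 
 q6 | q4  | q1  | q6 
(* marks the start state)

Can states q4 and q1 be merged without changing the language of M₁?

No

All states are reachable from the start state.
Start with accepting vs non-accepting: {q0,q1,q5} | {q2,q3,q4,q6}.
Refine {q2,q3,q4,q6} on symbol 0: members go to different blocks, giving {q2,q3,q6} and {q4}.
Refine {q2,q3,q6} on symbol 0: members go to different blocks, giving {q2,q3} and {q6}.
The partition is now stable with 4 blocks: {q0,q1,q5} | {q2,q3} | {q4} | {q6}.
q4 and q1 end up in different blocks, so they are distinguishable. For instance, the string 'ε' is accepted from only q1.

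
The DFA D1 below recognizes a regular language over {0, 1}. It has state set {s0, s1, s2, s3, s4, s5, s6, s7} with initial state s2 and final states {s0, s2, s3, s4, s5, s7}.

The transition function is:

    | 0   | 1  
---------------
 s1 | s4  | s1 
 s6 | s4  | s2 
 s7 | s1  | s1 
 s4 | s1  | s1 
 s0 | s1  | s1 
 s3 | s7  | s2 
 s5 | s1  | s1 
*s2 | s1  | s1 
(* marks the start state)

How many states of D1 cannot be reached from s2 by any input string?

No path from s2 leads to s0, s3, s5, s6, s7; the other 3 states are all reachable.

5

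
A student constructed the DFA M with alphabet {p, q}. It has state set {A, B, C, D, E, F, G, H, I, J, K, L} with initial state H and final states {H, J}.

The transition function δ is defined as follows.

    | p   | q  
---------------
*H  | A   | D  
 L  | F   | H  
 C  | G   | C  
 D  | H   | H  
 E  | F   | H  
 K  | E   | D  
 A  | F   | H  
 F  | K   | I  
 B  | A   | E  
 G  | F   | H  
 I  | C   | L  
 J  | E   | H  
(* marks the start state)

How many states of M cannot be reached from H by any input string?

Starting at H and following transitions, the reachable set is {A, C, D, E, F, G, H, I, K, L}. That leaves B, J unreachable — 2 in total.

2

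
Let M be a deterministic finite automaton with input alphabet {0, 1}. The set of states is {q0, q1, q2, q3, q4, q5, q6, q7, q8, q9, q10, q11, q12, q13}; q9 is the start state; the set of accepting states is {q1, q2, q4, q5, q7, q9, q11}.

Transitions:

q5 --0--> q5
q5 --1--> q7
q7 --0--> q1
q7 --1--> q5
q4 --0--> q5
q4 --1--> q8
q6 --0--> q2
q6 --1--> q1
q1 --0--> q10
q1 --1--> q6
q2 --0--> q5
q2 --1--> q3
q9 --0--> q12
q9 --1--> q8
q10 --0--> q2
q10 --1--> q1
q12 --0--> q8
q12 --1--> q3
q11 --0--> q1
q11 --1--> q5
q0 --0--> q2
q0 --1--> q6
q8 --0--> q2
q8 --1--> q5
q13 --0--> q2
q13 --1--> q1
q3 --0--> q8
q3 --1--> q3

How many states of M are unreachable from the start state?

BFS from q9 reaches {q1, q2, q3, q5, q6, q7, q8, q9, q10, q12}; the 4 state(s) q0, q4, q11, q13 are never visited.

4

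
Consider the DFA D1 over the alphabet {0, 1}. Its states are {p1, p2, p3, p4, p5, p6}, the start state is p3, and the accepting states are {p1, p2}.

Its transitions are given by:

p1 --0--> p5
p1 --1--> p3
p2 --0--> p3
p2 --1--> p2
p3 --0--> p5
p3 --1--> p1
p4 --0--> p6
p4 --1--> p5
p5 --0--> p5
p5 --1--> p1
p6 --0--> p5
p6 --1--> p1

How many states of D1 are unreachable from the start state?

No path from p3 leads to p2, p4, p6; the other 3 states are all reachable.

3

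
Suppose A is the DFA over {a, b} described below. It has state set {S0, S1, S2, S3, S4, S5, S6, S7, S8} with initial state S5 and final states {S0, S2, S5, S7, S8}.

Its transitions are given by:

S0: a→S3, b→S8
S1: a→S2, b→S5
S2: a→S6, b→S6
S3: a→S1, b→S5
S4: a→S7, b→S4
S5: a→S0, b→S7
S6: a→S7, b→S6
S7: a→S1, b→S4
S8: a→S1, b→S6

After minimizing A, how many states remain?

7

Every state is reachable, so we keep all 9.
Start with accepting vs non-accepting: {S0,S2,S5,S7,S8} | {S1,S3,S4,S6}.
Split {S0,S2,S5,S7,S8} by δ(·,a) → {S0,S2,S7,S8} and {S5}.
Split {S0,S2,S7,S8} by δ(·,b) → {S2,S7,S8} and {S0}.
Split {S1,S3,S4,S6} by δ(·,a) → {S1,S4,S6} and {S3}.
Refine {S1,S4,S6} on symbol b: members go to different blocks, giving {S4,S6} and {S1}.
Split {S2,S7,S8} by δ(·,a) → {S7,S8} and {S2}.
Stable partition: {S7,S8} | {S4,S6} | {S5} | {S0} | {S3} | {S1} | {S2} — 7 equivalence classes.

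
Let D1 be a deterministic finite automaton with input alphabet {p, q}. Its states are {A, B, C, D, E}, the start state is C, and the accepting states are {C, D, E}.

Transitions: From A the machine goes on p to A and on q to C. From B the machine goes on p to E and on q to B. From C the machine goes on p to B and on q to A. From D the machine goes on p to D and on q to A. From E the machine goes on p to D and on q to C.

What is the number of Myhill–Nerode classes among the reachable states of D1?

5

Every state is reachable, so we keep all 5.
P0 = {C,D,E} | {A,B}.
Split {C,D,E} by δ(·,p) → {D,E} and {C}.
On input q, block {D,E} splits into {D} and {E}.
Split {A,B} by δ(·,p) → {A} and {B}.
The partition is now stable with 5 blocks: {D} | {A} | {C} | {E} | {B}.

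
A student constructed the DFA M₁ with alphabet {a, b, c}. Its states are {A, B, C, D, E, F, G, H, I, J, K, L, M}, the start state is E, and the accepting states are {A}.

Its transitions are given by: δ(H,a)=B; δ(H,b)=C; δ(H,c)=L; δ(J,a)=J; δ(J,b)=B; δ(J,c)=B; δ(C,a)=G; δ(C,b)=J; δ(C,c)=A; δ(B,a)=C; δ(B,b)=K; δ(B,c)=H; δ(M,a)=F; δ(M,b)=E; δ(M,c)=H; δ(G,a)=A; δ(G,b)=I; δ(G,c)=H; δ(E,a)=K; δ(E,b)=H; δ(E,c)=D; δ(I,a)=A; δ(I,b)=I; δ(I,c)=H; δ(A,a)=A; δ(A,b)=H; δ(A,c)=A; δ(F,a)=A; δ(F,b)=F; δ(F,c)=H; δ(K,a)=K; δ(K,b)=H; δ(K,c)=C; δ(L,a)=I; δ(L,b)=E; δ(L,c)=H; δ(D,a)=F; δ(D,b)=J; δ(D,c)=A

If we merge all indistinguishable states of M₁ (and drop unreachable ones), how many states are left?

First remove the unreachable states {M}; 12 states remain.
Initial partition by acceptance: {A} | {B,C,D,E,F,G,H,I,J,K,L}.
On input a, block {B,C,D,E,F,G,H,I,J,K,L} splits into {B,C,D,E,H,J,K,L} and {F,G,I}.
On input a, block {B,C,D,E,H,J,K,L} splits into {B,E,H,J,K} and {C,D,L}.
Split {B,E,H,J,K} by δ(·,a) → {E,H,J,K} and {B}.
On input a, block {E,H,J,K} splits into {E,J,K} and {H}.
Refine {E,J,K} on symbol b: members go to different blocks, giving {E,K} and {J}.
Refine {C,D,L} on symbol b: members go to different blocks, giving {C,D} and {L}.
Stable partition: {A} | {E,K} | {F,G,I} | {C,D} | {B} | {H} | {J} | {L} — 8 equivalence classes.

8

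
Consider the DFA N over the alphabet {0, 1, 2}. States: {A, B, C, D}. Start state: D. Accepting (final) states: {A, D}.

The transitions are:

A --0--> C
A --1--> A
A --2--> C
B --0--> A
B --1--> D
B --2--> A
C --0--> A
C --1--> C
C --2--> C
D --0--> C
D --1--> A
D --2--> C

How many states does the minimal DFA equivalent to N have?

2

First remove the unreachable states {B}; 3 states remain.
P0 = {A,D} | {C}.
The partition is now stable with 2 blocks: {A,D} | {C}.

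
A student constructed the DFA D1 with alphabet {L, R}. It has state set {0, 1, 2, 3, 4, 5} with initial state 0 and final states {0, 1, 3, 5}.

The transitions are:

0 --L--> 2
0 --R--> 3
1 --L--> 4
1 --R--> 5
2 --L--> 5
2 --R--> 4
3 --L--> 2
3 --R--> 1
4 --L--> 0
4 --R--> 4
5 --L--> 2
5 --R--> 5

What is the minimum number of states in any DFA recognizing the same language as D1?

2

Start with accepting vs non-accepting: {0,1,3,5} | {2,4}.
Stable partition: {0,1,3,5} | {2,4} — 2 equivalence classes.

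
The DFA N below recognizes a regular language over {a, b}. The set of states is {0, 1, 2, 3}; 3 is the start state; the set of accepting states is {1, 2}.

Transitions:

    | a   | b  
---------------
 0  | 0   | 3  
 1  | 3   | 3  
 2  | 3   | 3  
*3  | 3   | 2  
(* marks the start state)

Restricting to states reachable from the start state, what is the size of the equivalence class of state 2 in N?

1

States {0,1} cannot be reached from the start state, so discard them.
Start with accepting vs non-accepting: {2} | {3}.
No further refinement is possible. Final partition (2 blocks): {2} | {3}.
The equivalence class containing 2 is {2}, of size 1.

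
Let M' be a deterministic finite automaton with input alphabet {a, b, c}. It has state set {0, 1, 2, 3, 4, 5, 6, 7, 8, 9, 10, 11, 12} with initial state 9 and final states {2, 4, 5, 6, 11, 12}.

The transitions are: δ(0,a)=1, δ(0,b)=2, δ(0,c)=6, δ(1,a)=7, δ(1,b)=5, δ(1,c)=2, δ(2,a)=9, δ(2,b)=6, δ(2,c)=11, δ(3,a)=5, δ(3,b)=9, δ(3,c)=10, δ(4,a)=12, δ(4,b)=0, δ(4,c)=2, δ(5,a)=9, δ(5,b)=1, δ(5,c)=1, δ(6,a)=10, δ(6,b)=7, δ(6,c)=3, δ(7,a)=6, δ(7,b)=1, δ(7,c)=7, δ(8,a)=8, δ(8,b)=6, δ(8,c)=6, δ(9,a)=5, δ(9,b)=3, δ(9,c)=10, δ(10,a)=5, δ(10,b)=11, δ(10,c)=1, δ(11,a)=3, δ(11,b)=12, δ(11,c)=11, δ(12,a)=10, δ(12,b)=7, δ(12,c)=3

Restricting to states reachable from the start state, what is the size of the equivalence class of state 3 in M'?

2

Reachable states from the start: {1,2,3,5,6,7,9,10,11,12}. Unreachable: {0,4,8} — drop them.
Initial partition by acceptance: {2,5,6,11,12} | {1,3,7,9,10}.
Split {2,5,6,11,12} by δ(·,b) → {5,6,12} and {2,11}.
Refine {1,3,7,9,10} on symbol a: members go to different blocks, giving {3,7,9,10} and {1}.
On input b, block {5,6,12} splits into {6,12} and {5}.
Split {3,7,9,10} by δ(·,a) → {3,9,10} and {7}.
Split {3,9,10} by δ(·,b) → {3,9} and {10}.
The partition is now stable with 7 blocks: {6,12} | {3,9} | {2,11} | {1} | {5} | {7} | {10}.
State 3 belongs to the block {3,9}, which has 2 states.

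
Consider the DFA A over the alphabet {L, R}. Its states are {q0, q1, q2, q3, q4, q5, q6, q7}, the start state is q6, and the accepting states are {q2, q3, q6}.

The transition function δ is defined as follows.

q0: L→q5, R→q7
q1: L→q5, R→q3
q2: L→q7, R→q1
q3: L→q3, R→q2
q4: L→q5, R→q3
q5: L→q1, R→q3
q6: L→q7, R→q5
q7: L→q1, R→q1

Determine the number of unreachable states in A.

2

Starting at q6 and following transitions, the reachable set is {q1, q2, q3, q5, q6, q7}. That leaves q0, q4 unreachable — 2 in total.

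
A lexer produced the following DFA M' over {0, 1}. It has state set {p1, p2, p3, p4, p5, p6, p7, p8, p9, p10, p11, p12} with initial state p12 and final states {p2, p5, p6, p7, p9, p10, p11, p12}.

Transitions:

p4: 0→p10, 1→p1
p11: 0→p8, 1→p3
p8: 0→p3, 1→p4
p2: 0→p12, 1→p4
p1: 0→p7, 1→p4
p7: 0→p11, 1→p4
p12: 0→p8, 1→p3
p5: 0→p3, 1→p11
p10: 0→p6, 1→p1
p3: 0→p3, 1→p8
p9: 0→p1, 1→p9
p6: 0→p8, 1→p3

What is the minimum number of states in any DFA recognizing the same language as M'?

5

First remove the unreachable states {p2,p5,p9}; 9 states remain.
Initial partition by acceptance: {p6,p7,p10,p11,p12} | {p1,p3,p4,p8}.
On input 0, block {p6,p7,p10,p11,p12} splits into {p6,p11,p12} and {p7,p10}.
Refine {p1,p3,p4,p8} on symbol 0: members go to different blocks, giving {p1,p4} and {p3,p8}.
Split {p3,p8} by δ(·,1) → {p3} and {p8}.
Stable partition: {p6,p11,p12} | {p1,p4} | {p7,p10} | {p3} | {p8} — 5 equivalence classes.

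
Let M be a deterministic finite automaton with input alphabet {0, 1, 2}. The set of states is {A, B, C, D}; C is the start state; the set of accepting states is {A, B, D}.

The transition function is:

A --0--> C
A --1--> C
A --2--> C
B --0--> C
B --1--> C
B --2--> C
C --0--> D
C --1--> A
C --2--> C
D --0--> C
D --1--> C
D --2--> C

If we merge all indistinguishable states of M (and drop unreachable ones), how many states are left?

2

Reachable states from the start: {A,C,D}. Unreachable: {B} — drop them.
Start with accepting vs non-accepting: {A,D} | {C}.
The partition is now stable with 2 blocks: {A,D} | {C}.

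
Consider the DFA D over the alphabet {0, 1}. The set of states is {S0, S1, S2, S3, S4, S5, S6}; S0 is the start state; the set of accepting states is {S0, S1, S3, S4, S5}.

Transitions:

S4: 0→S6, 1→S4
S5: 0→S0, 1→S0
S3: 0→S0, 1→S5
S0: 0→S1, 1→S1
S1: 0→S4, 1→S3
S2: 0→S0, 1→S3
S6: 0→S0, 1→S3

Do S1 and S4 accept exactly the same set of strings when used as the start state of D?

Reachable states from the start: {S0,S1,S3,S4,S5,S6}. Unreachable: {S2} — drop them.
Start with accepting vs non-accepting: {S0,S1,S3,S4,S5} | {S6}.
Split {S0,S1,S3,S4,S5} by δ(·,0) → {S0,S1,S3,S5} and {S4}.
Refine {S0,S1,S3,S5} on symbol 0: members go to different blocks, giving {S0,S3,S5} and {S1}.
Split {S0,S3,S5} by δ(·,0) → {S3,S5} and {S0}.
On input 1, block {S3,S5} splits into {S3} and {S5}.
The partition is now stable with 6 blocks: {S3} | {S6} | {S4} | {S1} | {S0} | {S5}.
S1 and S4 end up in different blocks, so they are distinguishable. For instance, the string '0' is accepted from only S1.

No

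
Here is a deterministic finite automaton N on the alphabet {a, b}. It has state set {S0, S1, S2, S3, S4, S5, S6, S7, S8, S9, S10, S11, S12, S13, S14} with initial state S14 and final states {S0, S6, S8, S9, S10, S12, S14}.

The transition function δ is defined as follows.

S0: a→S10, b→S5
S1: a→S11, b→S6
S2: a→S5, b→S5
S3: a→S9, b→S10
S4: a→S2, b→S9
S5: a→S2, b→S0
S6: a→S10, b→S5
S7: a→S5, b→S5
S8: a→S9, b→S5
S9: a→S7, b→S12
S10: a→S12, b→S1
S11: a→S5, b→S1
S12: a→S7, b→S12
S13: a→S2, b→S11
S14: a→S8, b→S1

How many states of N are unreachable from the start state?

3

BFS from S14 reaches {S0, S1, S2, S5, S6, S7, S8, S9, S10, S11, S12, S14}; the 3 state(s) S3, S4, S13 are never visited.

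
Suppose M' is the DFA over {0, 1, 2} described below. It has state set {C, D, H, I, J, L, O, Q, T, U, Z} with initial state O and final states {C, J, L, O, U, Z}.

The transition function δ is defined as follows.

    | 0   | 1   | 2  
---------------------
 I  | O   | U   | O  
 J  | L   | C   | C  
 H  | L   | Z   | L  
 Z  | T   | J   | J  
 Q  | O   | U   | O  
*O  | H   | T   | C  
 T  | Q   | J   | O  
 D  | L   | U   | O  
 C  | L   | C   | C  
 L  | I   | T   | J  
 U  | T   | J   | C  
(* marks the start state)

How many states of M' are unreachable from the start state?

1

BFS from O reaches {C, H, I, J, L, O, Q, T, U, Z}; the 1 state(s) D are never visited.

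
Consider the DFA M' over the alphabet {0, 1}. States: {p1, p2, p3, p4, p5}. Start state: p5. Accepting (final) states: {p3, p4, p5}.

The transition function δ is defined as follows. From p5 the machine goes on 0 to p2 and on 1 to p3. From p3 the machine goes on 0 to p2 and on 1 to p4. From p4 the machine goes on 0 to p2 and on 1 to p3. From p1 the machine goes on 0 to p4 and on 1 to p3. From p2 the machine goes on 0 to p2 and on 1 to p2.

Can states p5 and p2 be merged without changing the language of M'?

First remove the unreachable states {p1}; 4 states remain.
Start with accepting vs non-accepting: {p3,p4,p5} | {p2}.
The partition is now stable with 2 blocks: {p3,p4,p5} | {p2}.
p5 and p2 end up in different blocks, so they are distinguishable. For instance, the string 'ε' is accepted from only p5.

No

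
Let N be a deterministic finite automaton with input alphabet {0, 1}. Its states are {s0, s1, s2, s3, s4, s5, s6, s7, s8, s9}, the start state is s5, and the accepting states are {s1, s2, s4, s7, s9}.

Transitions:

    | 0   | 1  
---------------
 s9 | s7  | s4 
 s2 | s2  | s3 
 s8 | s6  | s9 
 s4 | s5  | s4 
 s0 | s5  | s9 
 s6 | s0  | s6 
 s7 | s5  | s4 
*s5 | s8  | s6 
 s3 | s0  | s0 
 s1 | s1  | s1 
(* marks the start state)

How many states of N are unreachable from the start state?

BFS from s5 reaches {s0, s4, s5, s6, s7, s8, s9}; the 3 state(s) s1, s2, s3 are never visited.

3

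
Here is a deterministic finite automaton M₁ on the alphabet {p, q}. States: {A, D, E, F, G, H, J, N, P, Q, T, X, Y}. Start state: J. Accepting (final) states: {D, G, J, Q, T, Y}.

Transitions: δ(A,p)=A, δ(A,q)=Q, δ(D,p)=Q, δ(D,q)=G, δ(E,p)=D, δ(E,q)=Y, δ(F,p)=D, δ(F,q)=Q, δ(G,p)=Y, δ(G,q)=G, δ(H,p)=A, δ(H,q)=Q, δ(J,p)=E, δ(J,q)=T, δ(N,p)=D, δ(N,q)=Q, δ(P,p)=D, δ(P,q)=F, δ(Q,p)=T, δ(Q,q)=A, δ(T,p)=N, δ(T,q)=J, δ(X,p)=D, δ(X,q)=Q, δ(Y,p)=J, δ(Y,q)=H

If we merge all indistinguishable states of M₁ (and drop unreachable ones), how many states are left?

First remove the unreachable states {F,P,X}; 10 states remain.
Start with accepting vs non-accepting: {D,G,J,Q,T,Y} | {A,E,H,N}.
Split {D,G,J,Q,T,Y} by δ(·,p) → {D,G,Q,Y} and {J,T}.
On input p, block {D,G,Q,Y} splits into {Q,Y} and {D,G}.
On input p, block {A,E,H,N} splits into {E,N} and {A,H}.
The partition is now stable with 5 blocks: {Q,Y} | {E,N} | {J,T} | {D,G} | {A,H}.

5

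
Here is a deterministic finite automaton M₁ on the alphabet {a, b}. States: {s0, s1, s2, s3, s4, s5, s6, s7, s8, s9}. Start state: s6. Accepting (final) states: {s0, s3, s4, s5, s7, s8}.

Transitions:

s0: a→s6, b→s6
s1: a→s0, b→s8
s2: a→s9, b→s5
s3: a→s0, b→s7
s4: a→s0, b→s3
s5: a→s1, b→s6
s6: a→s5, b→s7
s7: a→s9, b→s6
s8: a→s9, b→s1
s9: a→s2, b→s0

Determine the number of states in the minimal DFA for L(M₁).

4

Reachable states from the start: {s0,s1,s2,s5,s6,s7,s8,s9}. Unreachable: {s3,s4} — drop them.
Start with accepting vs non-accepting: {s0,s5,s7,s8} | {s1,s2,s6,s9}.
On input a, block {s1,s2,s6,s9} splits into {s1,s6} and {s2,s9}.
Refine {s0,s5,s7,s8} on symbol a: members go to different blocks, giving {s0,s5} and {s7,s8}.
Stable partition: {s0,s5} | {s1,s6} | {s2,s9} | {s7,s8} — 4 equivalence classes.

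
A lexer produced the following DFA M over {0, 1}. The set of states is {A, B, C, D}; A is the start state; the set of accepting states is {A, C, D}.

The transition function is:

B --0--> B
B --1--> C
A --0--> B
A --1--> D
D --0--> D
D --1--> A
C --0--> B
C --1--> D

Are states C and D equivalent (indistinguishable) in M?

All states are reachable from the start state.
Initial partition by acceptance: {A,C,D} | {B}.
Split {A,C,D} by δ(·,0) → {A,C} and {D}.
The partition is now stable with 3 blocks: {A,C} | {B} | {D}.
C and D end up in different blocks, so they are distinguishable. For instance, the string '0' is accepted from only D.

No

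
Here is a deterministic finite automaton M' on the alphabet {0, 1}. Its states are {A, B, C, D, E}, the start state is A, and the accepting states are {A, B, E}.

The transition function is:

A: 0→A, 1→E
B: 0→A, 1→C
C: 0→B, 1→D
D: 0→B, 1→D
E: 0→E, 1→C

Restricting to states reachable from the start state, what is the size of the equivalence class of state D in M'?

2

Every state is reachable, so we keep all 5.
Start with accepting vs non-accepting: {A,B,E} | {C,D}.
Refine {A,B,E} on symbol 1: members go to different blocks, giving {B,E} and {A}.
On input 0, block {B,E} splits into {B} and {E}.
No further refinement is possible. Final partition (4 blocks): {B} | {C,D} | {A} | {E}.
The equivalence class containing D is {C,D}, of size 2.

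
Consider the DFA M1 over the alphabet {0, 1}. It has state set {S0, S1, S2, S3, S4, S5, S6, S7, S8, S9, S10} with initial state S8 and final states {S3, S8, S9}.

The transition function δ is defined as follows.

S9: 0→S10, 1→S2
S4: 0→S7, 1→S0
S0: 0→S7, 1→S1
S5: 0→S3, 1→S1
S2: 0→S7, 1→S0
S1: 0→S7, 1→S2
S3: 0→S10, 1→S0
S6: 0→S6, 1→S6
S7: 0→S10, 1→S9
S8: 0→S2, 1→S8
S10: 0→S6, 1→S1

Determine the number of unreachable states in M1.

Starting at S8 and following transitions, the reachable set is {S0, S1, S2, S6, S7, S8, S9, S10}. That leaves S3, S4, S5 unreachable — 3 in total.

3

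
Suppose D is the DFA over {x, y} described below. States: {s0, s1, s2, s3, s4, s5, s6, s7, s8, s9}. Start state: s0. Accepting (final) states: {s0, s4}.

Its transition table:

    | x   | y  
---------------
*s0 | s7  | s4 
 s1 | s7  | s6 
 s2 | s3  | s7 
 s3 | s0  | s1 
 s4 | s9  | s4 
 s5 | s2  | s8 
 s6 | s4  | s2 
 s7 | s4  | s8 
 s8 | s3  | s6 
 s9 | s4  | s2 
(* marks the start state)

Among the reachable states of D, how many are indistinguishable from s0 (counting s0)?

Reachable states from the start: {s0,s1,s2,s3,s4,s6,s7,s8,s9}. Unreachable: {s5} — drop them.
P0 = {s0,s4} | {s1,s2,s3,s6,s7,s8,s9}.
Refine {s1,s2,s3,s6,s7,s8,s9} on symbol x: members go to different blocks, giving {s3,s6,s7,s9} and {s1,s2,s8}.
Stable partition: {s0,s4} | {s3,s6,s7,s9} | {s1,s2,s8} — 3 equivalence classes.
The equivalence class containing s0 is {s0,s4}, of size 2.

2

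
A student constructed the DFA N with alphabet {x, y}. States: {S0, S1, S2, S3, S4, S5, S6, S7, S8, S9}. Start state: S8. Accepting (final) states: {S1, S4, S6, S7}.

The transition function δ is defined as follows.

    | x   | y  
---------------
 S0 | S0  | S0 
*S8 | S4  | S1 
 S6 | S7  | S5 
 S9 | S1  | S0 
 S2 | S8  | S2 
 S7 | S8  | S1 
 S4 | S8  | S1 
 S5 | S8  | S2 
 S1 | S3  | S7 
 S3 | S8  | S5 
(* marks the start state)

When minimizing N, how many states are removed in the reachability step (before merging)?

3

BFS from S8 reaches {S1, S2, S3, S4, S5, S7, S8}; the 3 state(s) S0, S6, S9 are never visited.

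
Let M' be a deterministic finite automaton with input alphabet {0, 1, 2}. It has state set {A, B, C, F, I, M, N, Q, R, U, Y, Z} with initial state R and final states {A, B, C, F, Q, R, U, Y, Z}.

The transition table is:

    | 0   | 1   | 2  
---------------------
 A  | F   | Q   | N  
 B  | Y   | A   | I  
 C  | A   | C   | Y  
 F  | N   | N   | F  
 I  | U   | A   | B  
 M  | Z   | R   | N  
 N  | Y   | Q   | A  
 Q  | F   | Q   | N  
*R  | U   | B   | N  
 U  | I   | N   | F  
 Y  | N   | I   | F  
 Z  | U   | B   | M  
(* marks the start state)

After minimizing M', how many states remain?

3

States {C,M,Z} cannot be reached from the start state, so discard them.
P0 = {A,B,F,Q,R,U,Y} | {I,N}.
On input 0, block {A,B,F,Q,R,U,Y} splits into {A,B,Q,R} and {F,U,Y}.
No further refinement is possible. Final partition (3 blocks): {A,B,Q,R} | {I,N} | {F,U,Y}.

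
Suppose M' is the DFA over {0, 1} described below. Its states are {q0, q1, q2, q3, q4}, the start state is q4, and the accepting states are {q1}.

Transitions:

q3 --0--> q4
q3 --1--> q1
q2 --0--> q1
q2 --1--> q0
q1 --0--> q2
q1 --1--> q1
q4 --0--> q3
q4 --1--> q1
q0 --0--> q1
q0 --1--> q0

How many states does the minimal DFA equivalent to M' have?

3

All states are reachable from the start state.
Initial partition by acceptance: {q1} | {q0,q2,q3,q4}.
Refine {q0,q2,q3,q4} on symbol 0: members go to different blocks, giving {q0,q2} and {q3,q4}.
The partition is now stable with 3 blocks: {q1} | {q0,q2} | {q3,q4}.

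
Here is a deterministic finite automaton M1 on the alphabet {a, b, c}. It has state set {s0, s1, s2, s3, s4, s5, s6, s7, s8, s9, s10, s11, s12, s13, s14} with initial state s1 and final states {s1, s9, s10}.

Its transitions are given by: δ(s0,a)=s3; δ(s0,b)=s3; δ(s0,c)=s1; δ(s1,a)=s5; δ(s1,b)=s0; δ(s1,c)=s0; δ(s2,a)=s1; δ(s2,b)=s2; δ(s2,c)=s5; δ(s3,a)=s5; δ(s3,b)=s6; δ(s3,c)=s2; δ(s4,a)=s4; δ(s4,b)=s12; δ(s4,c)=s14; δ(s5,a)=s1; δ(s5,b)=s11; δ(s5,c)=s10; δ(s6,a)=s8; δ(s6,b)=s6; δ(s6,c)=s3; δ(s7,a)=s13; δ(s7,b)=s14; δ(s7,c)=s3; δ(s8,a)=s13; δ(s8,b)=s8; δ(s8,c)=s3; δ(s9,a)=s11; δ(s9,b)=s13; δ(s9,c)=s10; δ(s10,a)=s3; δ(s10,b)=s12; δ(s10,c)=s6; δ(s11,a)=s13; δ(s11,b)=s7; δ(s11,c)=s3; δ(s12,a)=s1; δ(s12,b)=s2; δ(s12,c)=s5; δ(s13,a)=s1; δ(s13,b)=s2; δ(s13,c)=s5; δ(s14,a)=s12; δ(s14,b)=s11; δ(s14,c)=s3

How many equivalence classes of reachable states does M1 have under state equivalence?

First remove the unreachable states {s4,s9}; 13 states remain.
P0 = {s1,s10} | {s0,s2,s3,s5,s6,s7,s8,s11,s12,s13,s14}.
Refine {s0,s2,s3,s5,s6,s7,s8,s11,s12,s13,s14} on symbol a: members go to different blocks, giving {s0,s3,s6,s7,s8,s11,s14} and {s2,s5,s12,s13}.
Refine {s1,s10} on symbol a: members go to different blocks, giving {s1} and {s10}.
On input a, block {s0,s3,s6,s7,s8,s11,s14} splits into {s3,s7,s8,s11,s14} and {s0,s6}.
Refine {s3,s7,s8,s11,s14} on symbol b: members go to different blocks, giving {s7,s8,s11,s14} and {s3}.
Split {s2,s5,s12,s13} by δ(·,b) → {s2,s12,s13} and {s5}.
On input a, block {s0,s6} splits into {s0} and {s6}.
Stable partition: {s1} | {s7,s8,s11,s14} | {s2,s12,s13} | {s10} | {s0} | {s3} | {s5} | {s6} — 8 equivalence classes.

8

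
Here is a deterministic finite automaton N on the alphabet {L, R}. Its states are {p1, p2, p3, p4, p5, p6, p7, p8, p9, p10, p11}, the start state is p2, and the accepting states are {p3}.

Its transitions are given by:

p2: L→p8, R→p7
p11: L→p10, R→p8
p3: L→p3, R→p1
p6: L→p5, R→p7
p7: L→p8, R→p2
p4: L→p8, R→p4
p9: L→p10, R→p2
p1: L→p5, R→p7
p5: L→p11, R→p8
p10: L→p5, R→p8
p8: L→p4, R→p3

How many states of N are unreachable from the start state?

Starting at p2 and following transitions, the reachable set is {p1, p2, p3, p4, p5, p7, p8, p10, p11}. That leaves p6, p9 unreachable — 2 in total.

2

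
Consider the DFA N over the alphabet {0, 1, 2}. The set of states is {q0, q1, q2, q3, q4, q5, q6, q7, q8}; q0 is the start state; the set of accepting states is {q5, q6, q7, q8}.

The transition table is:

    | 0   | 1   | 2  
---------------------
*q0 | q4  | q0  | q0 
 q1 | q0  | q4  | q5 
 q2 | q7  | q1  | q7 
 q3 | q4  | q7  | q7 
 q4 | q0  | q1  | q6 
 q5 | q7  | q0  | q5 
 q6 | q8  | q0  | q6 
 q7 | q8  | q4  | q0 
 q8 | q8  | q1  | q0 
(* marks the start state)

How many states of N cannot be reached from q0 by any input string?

2

No path from q0 leads to q2, q3; the other 7 states are all reachable.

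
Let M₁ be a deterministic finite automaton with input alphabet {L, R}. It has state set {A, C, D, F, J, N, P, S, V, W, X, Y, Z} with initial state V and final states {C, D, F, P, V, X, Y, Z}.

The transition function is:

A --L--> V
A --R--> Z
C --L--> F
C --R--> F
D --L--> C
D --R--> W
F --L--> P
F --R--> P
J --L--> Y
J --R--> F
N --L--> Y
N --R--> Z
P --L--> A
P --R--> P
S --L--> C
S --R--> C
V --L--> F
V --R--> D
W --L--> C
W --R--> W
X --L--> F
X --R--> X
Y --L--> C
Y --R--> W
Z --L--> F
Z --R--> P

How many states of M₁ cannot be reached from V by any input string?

5

No path from V leads to J, N, S, X, Y; the other 8 states are all reachable.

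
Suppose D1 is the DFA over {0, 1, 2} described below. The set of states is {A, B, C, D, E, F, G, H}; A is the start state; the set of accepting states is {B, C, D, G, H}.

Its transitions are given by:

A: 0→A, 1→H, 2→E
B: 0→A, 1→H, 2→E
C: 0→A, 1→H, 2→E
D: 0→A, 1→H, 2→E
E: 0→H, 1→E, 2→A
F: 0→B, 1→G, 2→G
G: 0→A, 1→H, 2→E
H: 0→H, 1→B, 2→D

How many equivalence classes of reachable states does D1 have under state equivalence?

4

First remove the unreachable states {C,F,G}; 5 states remain.
P0 = {B,D,H} | {A,E}.
On input 0, block {B,D,H} splits into {B,D} and {H}.
On input 0, block {A,E} splits into {A} and {E}.
The partition is now stable with 4 blocks: {B,D} | {A} | {H} | {E}.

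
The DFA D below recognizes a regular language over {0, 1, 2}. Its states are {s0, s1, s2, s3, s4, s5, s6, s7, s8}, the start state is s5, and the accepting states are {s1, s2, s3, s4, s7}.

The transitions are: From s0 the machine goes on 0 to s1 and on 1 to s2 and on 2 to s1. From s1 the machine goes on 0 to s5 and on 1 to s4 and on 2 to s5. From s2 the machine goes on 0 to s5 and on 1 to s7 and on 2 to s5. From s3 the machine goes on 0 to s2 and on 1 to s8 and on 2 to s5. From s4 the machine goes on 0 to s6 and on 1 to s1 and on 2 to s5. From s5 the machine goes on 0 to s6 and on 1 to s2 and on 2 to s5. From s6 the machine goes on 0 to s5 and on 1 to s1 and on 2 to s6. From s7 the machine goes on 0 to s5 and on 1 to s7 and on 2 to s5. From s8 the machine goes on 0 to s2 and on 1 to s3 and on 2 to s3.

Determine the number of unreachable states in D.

Starting at s5 and following transitions, the reachable set is {s1, s2, s4, s5, s6, s7}. That leaves s0, s3, s8 unreachable — 3 in total.

3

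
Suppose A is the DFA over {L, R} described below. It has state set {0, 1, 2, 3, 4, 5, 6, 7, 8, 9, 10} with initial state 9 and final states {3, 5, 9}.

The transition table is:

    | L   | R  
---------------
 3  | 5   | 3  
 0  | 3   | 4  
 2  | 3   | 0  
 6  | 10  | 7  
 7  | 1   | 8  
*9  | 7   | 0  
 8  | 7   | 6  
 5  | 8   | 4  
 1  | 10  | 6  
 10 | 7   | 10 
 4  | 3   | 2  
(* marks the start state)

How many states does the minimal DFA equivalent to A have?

4

Start with accepting vs non-accepting: {3,5,9} | {0,1,2,4,6,7,8,10}.
On input L, block {3,5,9} splits into {5,9} and {3}.
Refine {0,1,2,4,6,7,8,10} on symbol L: members go to different blocks, giving {1,6,7,8,10} and {0,2,4}.
The partition is now stable with 4 blocks: {5,9} | {1,6,7,8,10} | {3} | {0,2,4}.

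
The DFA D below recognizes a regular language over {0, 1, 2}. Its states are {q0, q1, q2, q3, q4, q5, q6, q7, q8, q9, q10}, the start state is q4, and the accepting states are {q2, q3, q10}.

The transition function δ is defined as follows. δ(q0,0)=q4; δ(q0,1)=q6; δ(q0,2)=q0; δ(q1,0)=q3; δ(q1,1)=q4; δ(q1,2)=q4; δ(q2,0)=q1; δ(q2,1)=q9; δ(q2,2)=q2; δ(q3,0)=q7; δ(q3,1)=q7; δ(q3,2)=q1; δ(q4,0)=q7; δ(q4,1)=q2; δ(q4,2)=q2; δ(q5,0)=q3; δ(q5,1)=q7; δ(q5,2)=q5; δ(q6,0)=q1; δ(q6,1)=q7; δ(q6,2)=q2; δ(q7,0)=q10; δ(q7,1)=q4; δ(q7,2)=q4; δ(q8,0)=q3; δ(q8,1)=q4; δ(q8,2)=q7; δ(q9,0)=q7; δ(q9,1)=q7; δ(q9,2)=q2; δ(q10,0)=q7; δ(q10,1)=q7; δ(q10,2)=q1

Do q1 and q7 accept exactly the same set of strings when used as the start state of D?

States {q0,q5,q6,q8} cannot be reached from the start state, so discard them.
P0 = {q2,q3,q10} | {q1,q4,q7,q9}.
On input 2, block {q2,q3,q10} splits into {q3,q10} and {q2}.
Refine {q1,q4,q7,q9} on symbol 0: members go to different blocks, giving {q1,q7} and {q4,q9}.
Split {q4,q9} by δ(·,1) → {q4} and {q9}.
The partition is now stable with 5 blocks: {q3,q10} | {q1,q7} | {q2} | {q4} | {q9}.
q1 and q7 lie in the same block of the stable partition, so they are equivalent — no string distinguishes them.

Yes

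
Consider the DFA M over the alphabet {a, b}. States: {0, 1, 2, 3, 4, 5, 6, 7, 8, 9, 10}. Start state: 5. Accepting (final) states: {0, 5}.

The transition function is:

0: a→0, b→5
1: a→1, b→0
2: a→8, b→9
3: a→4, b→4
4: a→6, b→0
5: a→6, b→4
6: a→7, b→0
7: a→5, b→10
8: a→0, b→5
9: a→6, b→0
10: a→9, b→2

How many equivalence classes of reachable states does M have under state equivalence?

8

First remove the unreachable states {1,3}; 9 states remain.
Initial partition by acceptance: {0,5} | {2,4,6,7,8,9,10}.
On input a, block {0,5} splits into {0} and {5}.
On input a, block {2,4,6,7,8,9,10} splits into {2,4,6,9,10} and {7} and {8}.
Refine {2,4,6,9,10} on symbol a: members go to different blocks, giving {4,9,10} and {2} and {6}.
Refine {4,9,10} on symbol a: members go to different blocks, giving {4,9} and {10}.
The partition is now stable with 8 blocks: {0} | {4,9} | {5} | {7} | {8} | {2} | {6} | {10}.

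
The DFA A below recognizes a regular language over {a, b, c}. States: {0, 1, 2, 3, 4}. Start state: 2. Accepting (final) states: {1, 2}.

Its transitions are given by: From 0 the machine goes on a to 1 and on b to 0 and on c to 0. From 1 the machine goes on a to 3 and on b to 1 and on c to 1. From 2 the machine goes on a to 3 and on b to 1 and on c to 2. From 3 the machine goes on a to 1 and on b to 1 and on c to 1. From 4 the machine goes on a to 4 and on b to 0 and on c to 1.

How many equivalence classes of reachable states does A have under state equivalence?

States {0,4} cannot be reached from the start state, so discard them.
P0 = {1,2} | {3}.
The partition is now stable with 2 blocks: {1,2} | {3}.

2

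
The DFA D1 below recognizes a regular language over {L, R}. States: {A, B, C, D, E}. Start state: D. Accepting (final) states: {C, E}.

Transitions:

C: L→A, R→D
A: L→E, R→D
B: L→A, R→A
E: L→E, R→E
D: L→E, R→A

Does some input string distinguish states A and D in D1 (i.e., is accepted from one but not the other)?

No

States {B,C} cannot be reached from the start state, so discard them.
P0 = {E} | {A,D}.
No further refinement is possible. Final partition (2 blocks): {E} | {A,D}.
A and D lie in the same block of the stable partition, so they are equivalent — no string distinguishes them.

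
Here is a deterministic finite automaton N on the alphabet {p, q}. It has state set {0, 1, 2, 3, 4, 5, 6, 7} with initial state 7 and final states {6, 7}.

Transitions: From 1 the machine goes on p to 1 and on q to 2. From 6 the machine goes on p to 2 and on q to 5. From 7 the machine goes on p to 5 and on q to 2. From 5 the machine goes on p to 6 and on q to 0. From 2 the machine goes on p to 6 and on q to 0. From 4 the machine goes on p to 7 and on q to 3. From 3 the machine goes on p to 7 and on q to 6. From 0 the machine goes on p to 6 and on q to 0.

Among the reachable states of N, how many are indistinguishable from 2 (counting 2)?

3

States {1,3,4} cannot be reached from the start state, so discard them.
Start with accepting vs non-accepting: {6,7} | {0,2,5}.
Stable partition: {6,7} | {0,2,5} — 2 equivalence classes.
State 2 belongs to the block {0,2,5}, which has 3 states.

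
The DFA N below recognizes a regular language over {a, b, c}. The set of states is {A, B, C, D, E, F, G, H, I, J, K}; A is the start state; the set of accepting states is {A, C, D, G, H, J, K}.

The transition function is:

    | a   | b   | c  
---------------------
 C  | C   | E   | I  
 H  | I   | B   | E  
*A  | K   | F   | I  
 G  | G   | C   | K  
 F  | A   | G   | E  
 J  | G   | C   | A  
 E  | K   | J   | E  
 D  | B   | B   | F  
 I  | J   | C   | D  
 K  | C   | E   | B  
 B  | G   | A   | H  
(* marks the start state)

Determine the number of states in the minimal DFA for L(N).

P0 = {A,C,D,G,H,J,K} | {B,E,F,I}.
Refine {A,C,D,G,H,J,K} on symbol a: members go to different blocks, giving {A,C,G,J,K} and {D,H}.
On input b, block {A,C,G,J,K} splits into {A,C,K} and {G,J}.
On input a, block {B,E,F,I} splits into {B,I} and {E,F}.
The partition is now stable with 5 blocks: {A,C,K} | {B,I} | {D,H} | {G,J} | {E,F}.

5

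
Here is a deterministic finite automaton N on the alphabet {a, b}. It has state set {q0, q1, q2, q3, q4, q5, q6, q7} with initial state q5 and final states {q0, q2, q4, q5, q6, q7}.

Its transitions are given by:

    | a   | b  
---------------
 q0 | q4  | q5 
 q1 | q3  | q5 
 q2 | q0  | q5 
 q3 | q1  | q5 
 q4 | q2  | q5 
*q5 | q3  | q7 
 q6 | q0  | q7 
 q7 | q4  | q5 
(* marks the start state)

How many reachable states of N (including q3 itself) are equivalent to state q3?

2

First remove the unreachable states {q6}; 7 states remain.
Start with accepting vs non-accepting: {q0,q2,q4,q5,q7} | {q1,q3}.
On input a, block {q0,q2,q4,q5,q7} splits into {q0,q2,q4,q7} and {q5}.
Stable partition: {q0,q2,q4,q7} | {q1,q3} | {q5} — 3 equivalence classes.
The equivalence class containing q3 is {q1,q3}, of size 2.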